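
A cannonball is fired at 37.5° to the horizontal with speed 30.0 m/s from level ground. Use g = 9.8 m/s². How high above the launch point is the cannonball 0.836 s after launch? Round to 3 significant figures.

v_y0 = 30.0 sin 37.5° = 18.26 m/s.
y(t) = v_y0 t − ½ g t² = 18.26×0.836 − 4.900×0.836² = 11.8 m.

11.8 m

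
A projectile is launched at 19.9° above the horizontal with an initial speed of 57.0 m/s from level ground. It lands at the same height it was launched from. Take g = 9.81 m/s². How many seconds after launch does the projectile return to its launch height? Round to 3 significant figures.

Vertical component: v_y = 57.0 sin 19.9° = 19.40 m/s.
For a projectile landing at launch height, time of flight is t = 2 v_y / g = 2 × 19.40 / 9.81 = 3.96 s.

3.96 s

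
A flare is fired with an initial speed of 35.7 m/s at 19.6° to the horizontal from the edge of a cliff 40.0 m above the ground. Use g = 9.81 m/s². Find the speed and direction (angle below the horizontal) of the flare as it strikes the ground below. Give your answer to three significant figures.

v_x = 35.7 cos 19.6° = 33.63 m/s (constant).
|v_y| at impact = √((11.98)² + 2×9.81×40.0) = 30.47 m/s.
Speed = √(33.63² + 30.47²) = 45.4 m/s; angle = arctan(30.47/33.63) = 42.2° below horizontal.

45.4 m/s at 42.2° below the horizontal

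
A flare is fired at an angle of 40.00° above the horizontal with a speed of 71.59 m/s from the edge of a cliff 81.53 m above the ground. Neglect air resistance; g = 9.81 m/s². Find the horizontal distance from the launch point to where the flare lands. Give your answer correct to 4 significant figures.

598.1 m

Components: v_x = 71.59 cos 40.00° = 54.841 m/s, v_y = 71.59 sin 40.00° = 46.017 m/s.
Vertical: 0 = 81.53 + 46.017 t − ½(9.81) t² ⇒ 4.905 t² − 46.017 t − 81.53 = 0.
t = [46.017 + √(2117.6 + 1599.6)] / 9.810 = 10.906 s.
Horizontal: R = v_x · t = 54.841 × 10.906 = 598.1 m.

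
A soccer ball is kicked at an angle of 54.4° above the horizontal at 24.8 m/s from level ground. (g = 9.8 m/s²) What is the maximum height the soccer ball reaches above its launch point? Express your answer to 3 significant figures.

Vertical component of launch velocity: v_y = 24.8 sin 54.4° = 20.16 m/s.
At the highest point the vertical velocity is zero, so v_y² = 2 g h_max.
h_max = (20.16)² / (2 × 9.8) = 406.4 / 19.60 = 20.7 m.

20.7 m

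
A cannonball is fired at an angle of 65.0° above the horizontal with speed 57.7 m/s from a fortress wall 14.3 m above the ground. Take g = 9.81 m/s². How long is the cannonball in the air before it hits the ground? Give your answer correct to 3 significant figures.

Vertical component: v_y = 57.7 sin 65.0° = 52.29 m/s.
Taking up as positive with launch at y = 14.3 m, landing at y = 0: 0 = 14.3 + 52.29 t − ½(9.81) t².
Solving 4.905 t² − 52.29 t − 14.3 = 0 gives t = [52.29 + √(52.29² + 4·4.905·14.3)] / 9.810 = 10.9 s.

10.9 s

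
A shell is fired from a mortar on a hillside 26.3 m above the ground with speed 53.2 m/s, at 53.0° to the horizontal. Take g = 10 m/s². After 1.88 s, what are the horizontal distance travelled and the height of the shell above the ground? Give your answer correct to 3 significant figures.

x = 60.2 m, y = 88.5 m

v_x = 53.2 cos 53.0° = 32.02 m/s; v_y0 = 53.2 sin 53.0° = 42.49 m/s.
x = v_x t = 32.02 × 1.88 = 60.2 m.
y = 26.3 + v_y0 t − ½ g t² = 88.5 m.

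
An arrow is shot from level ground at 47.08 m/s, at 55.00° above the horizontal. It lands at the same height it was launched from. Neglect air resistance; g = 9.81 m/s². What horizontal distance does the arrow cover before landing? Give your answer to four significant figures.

Components: v_x = 47.08 cos 55.00° = 27.004 m/s, v_y = 47.08 sin 55.00° = 38.566 m/s.
Time of flight (same landing height): t = 2 v_y / g = 2 × 38.566 / 9.81 = 7.8626 s.
Range: R = v_x · t = 27.004 × 7.8626 = 212.3 m.

212.3 m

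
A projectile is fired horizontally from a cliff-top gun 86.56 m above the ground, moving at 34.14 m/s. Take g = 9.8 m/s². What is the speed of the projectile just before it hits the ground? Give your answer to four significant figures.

Fall time: t = √(2 × 86.56 / 9.8) = 4.2030 s.
At impact: v_x = 34.14 m/s (unchanged), v_y = g t = 9.8 × 4.2030 = 41.189 m/s.
Speed = √(v_x² + v_y²) = √(1165.5 + 1696.5) = 53.50 m/s.

53.50 m/s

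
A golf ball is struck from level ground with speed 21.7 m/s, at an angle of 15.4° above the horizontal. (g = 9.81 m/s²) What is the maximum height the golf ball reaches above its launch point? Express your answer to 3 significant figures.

Vertical component of launch velocity: v_y = 21.7 sin 15.4° = 5.763 m/s.
At the highest point the vertical velocity is zero, so v_y² = 2 g h_max.
h_max = (5.763)² / (2 × 9.81) = 33.21 / 19.62 = 1.69 m.

1.69 m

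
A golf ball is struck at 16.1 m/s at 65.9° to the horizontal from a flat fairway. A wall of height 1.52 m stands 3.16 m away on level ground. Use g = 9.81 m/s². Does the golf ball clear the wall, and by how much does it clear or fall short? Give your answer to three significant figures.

Yes — it clears the wall by 4.41 m.

v_x = 16.1 cos 65.9° = 6.574 m/s; v_y0 = 16.1 sin 65.9° = 14.70 m/s.
Time to reach the wall: t = 3.16 / 6.574 = 0.4807 s.
Height at that point: y = 14.70×0.4807 − 4.905×0.4807² = 5.933 m.
That is 5.933 − 1.52 = 4.41 m above the top of the wall, so the golf ball clears it.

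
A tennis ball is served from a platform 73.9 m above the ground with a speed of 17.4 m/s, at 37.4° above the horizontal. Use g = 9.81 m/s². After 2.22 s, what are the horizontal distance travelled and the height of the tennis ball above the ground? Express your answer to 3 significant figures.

v_x = 17.4 cos 37.4° = 13.82 m/s; v_y0 = 17.4 sin 37.4° = 10.57 m/s.
x = v_x t = 13.82 × 2.22 = 30.7 m.
y = 73.9 + v_y0 t − ½ g t² = 73.2 m.

x = 30.7 m, y = 73.2 m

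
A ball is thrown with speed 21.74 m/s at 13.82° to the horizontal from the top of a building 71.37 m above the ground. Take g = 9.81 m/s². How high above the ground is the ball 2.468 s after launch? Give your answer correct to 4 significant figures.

v_y0 = 21.74 sin 13.82° = 5.1931 m/s.
y(t) = 71.37 + v_y0 t − ½ g t² = 71.37 + 5.1931×2.468 − ½×9.81×2.468² = 54.31 m.

54.31 m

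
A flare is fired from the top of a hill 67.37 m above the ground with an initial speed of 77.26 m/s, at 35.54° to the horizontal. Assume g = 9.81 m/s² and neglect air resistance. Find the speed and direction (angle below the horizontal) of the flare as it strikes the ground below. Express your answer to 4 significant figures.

v_x = 77.26 cos 35.54° = 62.867 m/s (constant).
|v_y| at impact = √((44.909)² + 2×9.81×67.37) = 57.781 m/s.
Speed = √(62.867² + 57.781²) = 85.39 m/s; angle = arctan(57.781/62.867) = 42.59° below horizontal.

85.39 m/s at 42.59° below the horizontal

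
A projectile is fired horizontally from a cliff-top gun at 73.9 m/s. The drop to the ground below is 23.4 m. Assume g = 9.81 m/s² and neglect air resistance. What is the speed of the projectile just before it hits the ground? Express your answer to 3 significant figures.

76.9 m/s

Fall time: t = √(2 × 23.4 / 9.81) = 2.184 s.
At impact: v_x = 73.9 m/s (unchanged), v_y = g t = 9.81 × 2.184 = 21.43 m/s.
Speed = √(v_x² + v_y²) = √(5461 + 459.2) = 76.9 m/s.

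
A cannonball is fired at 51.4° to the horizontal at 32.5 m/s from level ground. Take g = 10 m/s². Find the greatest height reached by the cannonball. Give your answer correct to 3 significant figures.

Vertical component of launch velocity: v_y = 32.5 sin 51.4° = 25.40 m/s.
At the highest point the vertical velocity is zero, so v_y² = 2 g h_max.
h_max = (25.40)² / (2 × 10) = 645.2 / 20.00 = 32.3 m.

32.3 m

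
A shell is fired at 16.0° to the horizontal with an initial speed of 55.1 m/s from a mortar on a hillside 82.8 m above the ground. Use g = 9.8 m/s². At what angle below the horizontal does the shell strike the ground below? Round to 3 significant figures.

v_x = 55.1 cos 16.0° = 52.97 m/s.
At impact |v_y| = √(v_y0² + 2 g h) = √(15.19² + 2×9.8×82.8) = 43.05 m/s.
Angle below horizontal = arctan(|v_y| / v_x) = arctan(43.05 / 52.97) = 39.1°.

39.1°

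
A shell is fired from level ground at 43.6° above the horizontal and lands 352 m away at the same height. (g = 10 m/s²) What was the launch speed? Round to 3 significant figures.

59.4 m/s

On level ground, R = v₀² sin(2θ) / g, so v₀ = √(R g / sin 2θ).
sin(2 × 43.6°) = 0.9988.
v₀ = √(352 × 10 / 0.9988) = √3524 = 59.4 m/s.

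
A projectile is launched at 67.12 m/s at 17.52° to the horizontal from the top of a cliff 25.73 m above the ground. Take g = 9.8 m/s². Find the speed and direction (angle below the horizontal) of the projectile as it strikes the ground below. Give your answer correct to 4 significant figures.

70.78 m/s at 25.27° below the horizontal

v_x = 67.12 cos 17.52° = 64.006 m/s (constant).
|v_y| at impact = √((20.206)² + 2×9.8×25.73) = 30.209 m/s.
Speed = √(64.006² + 30.209²) = 70.78 m/s; angle = arctan(30.209/64.006) = 25.27° below horizontal.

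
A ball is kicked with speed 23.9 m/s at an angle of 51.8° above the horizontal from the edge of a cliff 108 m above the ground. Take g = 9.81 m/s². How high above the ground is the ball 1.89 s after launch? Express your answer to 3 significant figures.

v_y0 = 23.9 sin 51.8° = 18.78 m/s.
y(t) = 108 + v_y0 t − ½ g t² = 108 + 18.78×1.89 − ½×9.81×1.89² = 126 m.

126 m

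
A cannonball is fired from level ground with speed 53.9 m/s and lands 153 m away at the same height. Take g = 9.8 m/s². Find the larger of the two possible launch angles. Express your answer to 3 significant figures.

Level-ground range: R = v₀² sin(2θ)/g ⇒ sin 2θ = R g / v₀² = 153×9.8/53.9² = 0.5161.
2θ = arcsin(0.5161) = 31.07° or 180° − 31.07° = 148.93°.
So θ = 15.5° or θ = 74.5°.

74.5°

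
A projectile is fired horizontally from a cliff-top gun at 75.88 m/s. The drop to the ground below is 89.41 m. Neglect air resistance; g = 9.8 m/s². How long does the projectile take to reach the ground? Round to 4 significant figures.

4.272 s

The horizontal speed doesn't affect the fall. With v_y0 = 0, h = ½ g t².
t = √(2 × 89.41 / 9.8) = √18.247 = 4.272 s.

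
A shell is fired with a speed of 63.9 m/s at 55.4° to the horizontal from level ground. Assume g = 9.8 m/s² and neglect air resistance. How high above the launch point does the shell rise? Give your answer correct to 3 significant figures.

Vertical component of launch velocity: v_y = 63.9 sin 55.4° = 52.60 m/s.
At the highest point the vertical velocity is zero, so v_y² = 2 g h_max.
h_max = (52.60)² / (2 × 9.8) = 2767 / 19.60 = 141 m.

141 m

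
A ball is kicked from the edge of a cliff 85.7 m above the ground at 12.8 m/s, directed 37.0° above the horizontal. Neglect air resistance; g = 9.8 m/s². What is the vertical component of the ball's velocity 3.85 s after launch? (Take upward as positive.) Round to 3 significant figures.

-30.0 m/s

Initial vertical component: v_y0 = 12.8 sin 37.0° = 7.703 m/s.
v_y(t) = v_y0 − g t = 7.703 − 9.8 × 3.85 = -30.0 m/s.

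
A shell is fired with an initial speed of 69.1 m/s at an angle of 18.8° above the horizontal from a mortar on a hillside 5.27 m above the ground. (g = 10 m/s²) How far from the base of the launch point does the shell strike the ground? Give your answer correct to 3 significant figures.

Components: v_x = 69.1 cos 18.8° = 65.41 m/s, v_y = 69.1 sin 18.8° = 22.27 m/s.
Vertical: 0 = 5.27 + 22.27 t − ½(10) t² ⇒ 5.000 t² − 22.27 t − 5.27 = 0.
t = [22.27 + √(496.0 + 105.4)] / 10.00 = 4.679 s.
Horizontal: R = v_x · t = 65.41 × 4.679 = 306 m.

306 m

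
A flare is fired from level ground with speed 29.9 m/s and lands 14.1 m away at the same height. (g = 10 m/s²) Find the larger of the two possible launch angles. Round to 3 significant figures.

Level-ground range: R = v₀² sin(2θ)/g ⇒ sin 2θ = R g / v₀² = 14.1×10/29.9² = 0.1577.
2θ = arcsin(0.1577) = 9.073° or 180° − 9.073° = 170.927°.
So θ = 4.54° or θ = 85.5°.

85.5°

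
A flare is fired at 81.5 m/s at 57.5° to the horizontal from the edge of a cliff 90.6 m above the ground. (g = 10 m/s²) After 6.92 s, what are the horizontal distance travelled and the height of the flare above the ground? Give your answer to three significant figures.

v_x = 81.5 cos 57.5° = 43.79 m/s; v_y0 = 81.5 sin 57.5° = 68.74 m/s.
x = v_x t = 43.79 × 6.92 = 303 m.
y = 90.6 + v_y0 t − ½ g t² = 327 m.

x = 303 m, y = 327 m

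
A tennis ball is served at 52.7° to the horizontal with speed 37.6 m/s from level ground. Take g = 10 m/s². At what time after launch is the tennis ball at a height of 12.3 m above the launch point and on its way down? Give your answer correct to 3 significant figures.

5.54 s

v_y0 = 37.6 sin 52.7° = 29.91 m/s.
Set y = v_y0 t − ½ g t² = 12.3: 5.000 t² − 29.91 t + 12.3 = 0.
t = [29.91 ± √(894.6 − 246.0)] / 10 = (29.91 ± 25.47) / 10, giving t = 0.444 s or t = 5.54 s.
On the way down corresponds to the larger root: t = 5.54 s.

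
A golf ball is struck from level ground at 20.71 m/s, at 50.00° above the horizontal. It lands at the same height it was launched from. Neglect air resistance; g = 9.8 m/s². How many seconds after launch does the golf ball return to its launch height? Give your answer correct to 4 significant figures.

Vertical component: v_y = 20.71 sin 50.00° = 15.865 m/s.
For a projectile landing at launch height, time of flight is t = 2 v_y / g = 2 × 15.865 / 9.8 = 3.238 s.

3.238 s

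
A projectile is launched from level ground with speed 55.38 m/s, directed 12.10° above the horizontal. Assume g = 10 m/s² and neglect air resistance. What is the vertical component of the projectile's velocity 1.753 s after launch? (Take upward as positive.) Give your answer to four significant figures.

Initial vertical component: v_y0 = 55.38 sin 12.10° = 11.609 m/s.
v_y(t) = v_y0 − g t = 11.609 − 10 × 1.753 = -5.921 m/s.

-5.921 m/s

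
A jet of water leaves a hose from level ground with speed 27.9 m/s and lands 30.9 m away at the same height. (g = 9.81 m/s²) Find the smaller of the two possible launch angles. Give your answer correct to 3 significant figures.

11.5°

Level-ground range: R = v₀² sin(2θ)/g ⇒ sin 2θ = R g / v₀² = 30.9×9.81/27.9² = 0.3894.
2θ = arcsin(0.3894) = 22.92° or 180° − 22.92° = 157.08°.
So θ = 11.5° or θ = 78.5°.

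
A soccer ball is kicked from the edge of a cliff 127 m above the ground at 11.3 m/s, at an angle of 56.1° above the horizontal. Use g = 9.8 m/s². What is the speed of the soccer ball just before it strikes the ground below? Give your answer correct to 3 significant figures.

v_x = 11.3 cos 56.1° = 6.303 m/s is unchanged throughout.
For the vertical component, v_y² = v_y0² + 2 g h = (9.379)² + 2×9.8×127 = 2577, so |v_y| = 50.76 m/s.
Impact speed = √(v_x² + v_y²) = √(39.73 + 2577) = 51.2 m/s.

51.2 m/s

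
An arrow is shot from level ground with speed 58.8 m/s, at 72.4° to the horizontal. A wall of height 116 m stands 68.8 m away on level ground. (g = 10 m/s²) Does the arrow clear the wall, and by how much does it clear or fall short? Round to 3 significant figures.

Yes — it clears the wall by 26.0 m.

v_x = 58.8 cos 72.4° = 17.78 m/s; v_y0 = 58.8 sin 72.4° = 56.05 m/s.
Time to reach the wall: t = 68.8 / 17.78 = 3.870 s.
Height at that point: y = 56.05×3.870 − 5.000×3.870² = 142.0 m.
That is 142.0 − 116 = 26.0 m above the top of the wall, so the arrow clears it.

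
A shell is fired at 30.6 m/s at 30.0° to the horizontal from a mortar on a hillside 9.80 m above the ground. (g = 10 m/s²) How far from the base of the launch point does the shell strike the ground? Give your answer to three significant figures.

Components: v_x = 30.6 cos 30.0° = 26.50 m/s, v_y = 30.6 sin 30.0° = 15.30 m/s.
Vertical: 0 = 9.80 + 15.30 t − ½(10) t² ⇒ 5.000 t² − 15.30 t − 9.80 = 0.
t = [15.30 + √(234.1 + 196.0)] / 10.00 = 3.604 s.
Horizontal: R = v_x · t = 26.50 × 3.604 = 95.5 m.

95.5 m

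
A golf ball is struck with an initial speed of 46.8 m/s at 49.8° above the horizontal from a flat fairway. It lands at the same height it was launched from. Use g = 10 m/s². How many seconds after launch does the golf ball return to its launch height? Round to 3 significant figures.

Vertical component: v_y = 46.8 sin 49.8° = 35.75 m/s.
For a projectile landing at launch height, time of flight is t = 2 v_y / g = 2 × 35.75 / 10 = 7.15 s.

7.15 s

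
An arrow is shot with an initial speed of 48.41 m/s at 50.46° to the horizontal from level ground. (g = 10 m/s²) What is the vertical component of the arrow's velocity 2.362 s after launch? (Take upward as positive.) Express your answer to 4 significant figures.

13.71 m/s

Initial vertical component: v_y0 = 48.41 sin 50.46° = 37.333 m/s.
v_y(t) = v_y0 − g t = 37.333 − 10 × 2.362 = 13.71 m/s.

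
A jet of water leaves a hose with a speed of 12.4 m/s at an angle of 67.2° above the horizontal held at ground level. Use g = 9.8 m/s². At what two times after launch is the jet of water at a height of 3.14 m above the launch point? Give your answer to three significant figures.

0.318 s and 2.01 s

v_y0 = 12.4 sin 67.2° = 11.43 m/s.
Set y = v_y0 t − ½ g t² = 3.14: 4.900 t² − 11.43 t + 3.14 = 0.
t = [11.43 ± √(130.6 − 61.54)] / 9.8 = (11.43 ± 8.310) / 9.8, giving t = 0.318 s or t = 2.01 s.
So the jet of water is at 3.14 m at t = 0.318 s (rising) and t = 2.01 s (falling).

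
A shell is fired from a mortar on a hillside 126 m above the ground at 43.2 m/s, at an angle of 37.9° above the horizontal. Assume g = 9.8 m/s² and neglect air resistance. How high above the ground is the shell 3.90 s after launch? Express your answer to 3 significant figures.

v_y0 = 43.2 sin 37.9° = 26.54 m/s.
y(t) = 126 + v_y0 t − ½ g t² = 126 + 26.54×3.90 − ½×9.8×3.90² = 155 m.

155 m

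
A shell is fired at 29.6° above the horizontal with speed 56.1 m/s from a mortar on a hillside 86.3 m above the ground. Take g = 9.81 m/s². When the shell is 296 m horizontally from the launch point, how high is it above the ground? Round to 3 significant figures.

v_x = 56.1 cos 29.6° = 48.78 m/s, v_y0 = 56.1 sin 29.6° = 27.71 m/s.
Time to reach x = 296 m: t = x / v_x = 296 / 48.78 = 6.068 s.
y = 86.3 + v_y0 t − ½ g t² = 86.3 + 27.71×6.068 − 4.905×6.068² = 73.8 m.

73.8 m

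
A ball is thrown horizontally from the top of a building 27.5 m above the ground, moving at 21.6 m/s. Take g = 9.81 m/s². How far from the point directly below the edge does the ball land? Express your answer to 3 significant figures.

51.1 m

Initial vertical velocity is zero, so the fall time comes from h = ½ g t²: t = √(2 × 27.5 / 9.81) = 2.368 s.
Horizontal motion is uniform at 21.6 m/s, so x = 21.6 × 2.368 = 51.1 m.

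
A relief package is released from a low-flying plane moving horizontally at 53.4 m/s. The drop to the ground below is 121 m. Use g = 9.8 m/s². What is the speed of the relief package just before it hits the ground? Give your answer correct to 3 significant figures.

72.3 m/s

Fall time: t = √(2 × 121 / 9.8) = 4.969 s.
At impact: v_x = 53.4 m/s (unchanged), v_y = g t = 9.8 × 4.969 = 48.70 m/s.
Speed = √(v_x² + v_y²) = √(2852 + 2372) = 72.3 m/s.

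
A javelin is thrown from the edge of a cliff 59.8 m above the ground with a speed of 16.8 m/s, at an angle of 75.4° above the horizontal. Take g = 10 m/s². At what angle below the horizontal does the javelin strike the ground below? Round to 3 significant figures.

v_x = 16.8 cos 75.4° = 4.235 m/s.
At impact |v_y| = √(v_y0² + 2 g h) = √(16.26² + 2×10×59.8) = 38.22 m/s.
Angle below horizontal = arctan(|v_y| / v_x) = arctan(38.22 / 4.235) = 83.7°.

83.7°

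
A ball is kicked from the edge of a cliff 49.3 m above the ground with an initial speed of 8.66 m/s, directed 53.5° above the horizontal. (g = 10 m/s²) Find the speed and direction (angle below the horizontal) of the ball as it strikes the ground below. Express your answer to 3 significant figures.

v_x = 8.66 cos 53.5° = 5.151 m/s (constant).
|v_y| at impact = √((6.961)² + 2×10×49.3) = 32.16 m/s.
Speed = √(5.151² + 32.16²) = 32.6 m/s; angle = arctan(32.16/5.151) = 80.9° below horizontal.

32.6 m/s at 80.9° below the horizontal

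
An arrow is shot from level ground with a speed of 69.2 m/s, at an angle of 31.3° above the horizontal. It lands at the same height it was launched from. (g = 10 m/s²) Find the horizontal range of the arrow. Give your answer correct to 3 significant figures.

425 m

For level ground, R = v₀² sin(2θ) / g.
sin(2 × 31.3°) = sin 62.60° = 0.8878.
R = (69.2)² × 0.8878 / 10 = 425 m.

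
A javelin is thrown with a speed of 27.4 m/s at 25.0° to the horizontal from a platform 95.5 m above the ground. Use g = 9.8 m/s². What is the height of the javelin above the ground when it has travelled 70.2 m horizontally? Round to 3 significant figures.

v_x = 27.4 cos 25.0° = 24.83 m/s, v_y0 = 27.4 sin 25.0° = 11.58 m/s.
Time to reach x = 70.2 m: t = x / v_x = 70.2 / 24.83 = 2.827 s.
y = 95.5 + v_y0 t − ½ g t² = 95.5 + 11.58×2.827 − 4.900×2.827² = 89.1 m.

89.1 m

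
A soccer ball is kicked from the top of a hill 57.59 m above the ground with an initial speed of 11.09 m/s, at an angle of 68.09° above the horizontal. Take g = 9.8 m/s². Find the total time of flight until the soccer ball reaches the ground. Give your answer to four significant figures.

4.635 s

Vertical component: v_y = 11.09 sin 68.09° = 10.289 m/s.
Taking up as positive with launch at y = 57.59 m, landing at y = 0: 0 = 57.59 + 10.289 t − ½(9.8) t².
Solving 4.900 t² − 10.289 t − 57.59 = 0 gives t = [10.289 + √(10.289² + 4·4.900·57.59)] / 9.800 = 4.635 s.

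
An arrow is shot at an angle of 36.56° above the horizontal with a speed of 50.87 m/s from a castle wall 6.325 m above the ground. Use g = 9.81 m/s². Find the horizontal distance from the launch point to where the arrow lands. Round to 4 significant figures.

Components: v_x = 50.87 cos 36.56° = 40.860 m/s, v_y = 50.87 sin 36.56° = 30.301 m/s.
Vertical: 0 = 6.325 + 30.301 t − ½(9.81) t² ⇒ 4.905 t² − 30.301 t − 6.325 = 0.
t = [30.301 + √(918.15 + 124.10)] / 9.810 = 6.3797 s.
Horizontal: R = v_x · t = 40.860 × 6.3797 = 260.7 m.

260.7 m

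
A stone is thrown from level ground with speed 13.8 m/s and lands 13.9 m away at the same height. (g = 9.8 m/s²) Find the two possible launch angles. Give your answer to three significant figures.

Level-ground range: R = v₀² sin(2θ)/g ⇒ sin 2θ = R g / v₀² = 13.9×9.8/13.8² = 0.7153.
2θ = arcsin(0.7153) = 45.67° or 180° − 45.67° = 134.33°.
So θ = 22.8° or θ = 67.2°.

22.8° and 67.2°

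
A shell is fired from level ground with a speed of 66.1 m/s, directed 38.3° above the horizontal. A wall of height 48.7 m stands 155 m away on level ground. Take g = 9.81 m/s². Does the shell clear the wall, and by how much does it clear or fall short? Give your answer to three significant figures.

Yes — it clears the wall by 29.9 m.

v_x = 66.1 cos 38.3° = 51.87 m/s; v_y0 = 66.1 sin 38.3° = 40.97 m/s.
Time to reach the wall: t = 155 / 51.87 = 2.988 s.
Height at that point: y = 40.97×2.988 − 4.905×2.988² = 78.63 m.
That is 78.63 − 48.7 = 29.9 m above the top of the wall, so the shell clears it.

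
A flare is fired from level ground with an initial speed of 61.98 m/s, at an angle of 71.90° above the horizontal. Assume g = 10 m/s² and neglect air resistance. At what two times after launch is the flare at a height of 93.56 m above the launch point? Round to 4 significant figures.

v_y0 = 61.98 sin 71.90° = 58.913 m/s.
Set y = v_y0 t − ½ g t² = 93.56: 5.000 t² − 58.913 t + 93.56 = 0.
t = [58.913 ± √(3470.7 − 1871.2)] / 10 = (58.913 ± 39.994) / 10, giving t = 1.892 s or t = 9.891 s.
So the flare is at 93.56 m at t = 1.892 s (rising) and t = 9.891 s (falling).

1.892 s and 9.891 s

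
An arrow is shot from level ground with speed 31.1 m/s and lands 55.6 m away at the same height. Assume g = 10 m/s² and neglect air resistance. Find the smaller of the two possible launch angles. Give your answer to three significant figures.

Level-ground range: R = v₀² sin(2θ)/g ⇒ sin 2θ = R g / v₀² = 55.6×10/31.1² = 0.5748.
2θ = arcsin(0.5748) = 35.09° or 180° − 35.09° = 144.91°.
So θ = 17.5° or θ = 72.5°.

17.5°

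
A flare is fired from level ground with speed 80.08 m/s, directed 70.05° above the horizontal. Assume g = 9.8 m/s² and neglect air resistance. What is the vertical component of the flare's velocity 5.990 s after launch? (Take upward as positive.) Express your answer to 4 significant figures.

16.57 m/s

Initial vertical component: v_y0 = 80.08 sin 70.05° = 75.274 m/s.
v_y(t) = v_y0 − g t = 75.274 − 9.8 × 5.990 = 16.57 m/s.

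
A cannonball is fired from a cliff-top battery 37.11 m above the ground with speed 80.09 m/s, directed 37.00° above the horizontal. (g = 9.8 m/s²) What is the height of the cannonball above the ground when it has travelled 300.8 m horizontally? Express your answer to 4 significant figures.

v_x = 80.09 cos 37.00° = 63.963 m/s, v_y0 = 80.09 sin 37.00° = 48.199 m/s.
Time to reach x = 300.8 m: t = x / v_x = 300.8 / 63.963 = 4.7027 s.
y = 37.11 + v_y0 t − ½ g t² = 37.11 + 48.199×4.7027 − 4.900×4.7027² = 155.4 m.

155.4 m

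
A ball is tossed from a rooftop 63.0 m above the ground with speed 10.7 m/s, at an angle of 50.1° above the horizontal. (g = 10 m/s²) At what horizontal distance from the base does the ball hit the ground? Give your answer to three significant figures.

Components: v_x = 10.7 cos 50.1° = 6.864 m/s, v_y = 10.7 sin 50.1° = 8.209 m/s.
Vertical: 0 = 63.0 + 8.209 t − ½(10) t² ⇒ 5.000 t² − 8.209 t − 63.0 = 0.
t = [8.209 + √(67.39 + 1260)] / 10.00 = 4.464 s.
Horizontal: R = v_x · t = 6.864 × 4.464 = 30.6 m.

30.6 m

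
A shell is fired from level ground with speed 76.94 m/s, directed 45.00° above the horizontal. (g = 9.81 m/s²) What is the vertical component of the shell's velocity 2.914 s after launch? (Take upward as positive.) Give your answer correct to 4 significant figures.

Initial vertical component: v_y0 = 76.94 sin 45.00° = 54.405 m/s.
v_y(t) = v_y0 − g t = 54.405 − 9.81 × 2.914 = 25.82 m/s.

25.82 m/s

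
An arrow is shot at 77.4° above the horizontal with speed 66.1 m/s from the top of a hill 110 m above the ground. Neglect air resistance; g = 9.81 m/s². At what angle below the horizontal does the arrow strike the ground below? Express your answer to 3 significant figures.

79.7°

v_x = 66.1 cos 77.4° = 14.42 m/s.
At impact |v_y| = √(v_y0² + 2 g h) = √(64.51² + 2×9.81×110) = 79.50 m/s.
Angle below horizontal = arctan(|v_y| / v_x) = arctan(79.50 / 14.42) = 79.7°.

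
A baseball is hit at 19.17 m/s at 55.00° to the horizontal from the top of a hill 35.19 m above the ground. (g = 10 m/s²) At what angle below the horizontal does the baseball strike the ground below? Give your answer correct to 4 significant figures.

70.37°

v_x = 19.17 cos 55.00° = 10.995 m/s.
At impact |v_y| = √(v_y0² + 2 g h) = √(15.703² + 2×10×35.19) = 30.828 m/s.
Angle below horizontal = arctan(|v_y| / v_x) = arctan(30.828 / 10.995) = 70.37°.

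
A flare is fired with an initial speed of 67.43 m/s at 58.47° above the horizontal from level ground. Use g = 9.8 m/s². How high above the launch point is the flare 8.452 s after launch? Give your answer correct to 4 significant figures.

135.7 m

v_y0 = 67.43 sin 58.47° = 57.475 m/s.
y(t) = v_y0 t − ½ g t² = 57.475×8.452 − 4.900×8.452² = 135.7 m.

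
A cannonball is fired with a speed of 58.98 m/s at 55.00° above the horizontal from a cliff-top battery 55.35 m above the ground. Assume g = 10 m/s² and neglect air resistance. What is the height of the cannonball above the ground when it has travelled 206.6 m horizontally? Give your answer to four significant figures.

163.9 m

v_x = 58.98 cos 55.00° = 33.830 m/s, v_y0 = 58.98 sin 55.00° = 48.314 m/s.
Time to reach x = 206.6 m: t = x / v_x = 206.6 / 33.830 = 6.1070 s.
y = 55.35 + v_y0 t − ½ g t² = 55.35 + 48.314×6.1070 − 5.000×6.1070² = 163.9 m.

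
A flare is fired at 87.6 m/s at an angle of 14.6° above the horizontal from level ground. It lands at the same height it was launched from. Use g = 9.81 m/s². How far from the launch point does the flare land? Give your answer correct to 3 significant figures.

For level ground, R = v₀² sin(2θ) / g.
sin(2 × 14.6°) = sin 29.20° = 0.4879.
R = (87.6)² × 0.4879 / 9.81 = 382 m.

382 m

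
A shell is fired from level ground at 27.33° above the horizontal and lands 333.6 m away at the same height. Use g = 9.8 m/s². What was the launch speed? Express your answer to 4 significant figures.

On level ground, R = v₀² sin(2θ) / g, so v₀ = √(R g / sin 2θ).
sin(2 × 27.33°) = 0.8157.
v₀ = √(333.6 × 9.8 / 0.8157) = √4007.9 = 63.31 m/s.

63.31 m/s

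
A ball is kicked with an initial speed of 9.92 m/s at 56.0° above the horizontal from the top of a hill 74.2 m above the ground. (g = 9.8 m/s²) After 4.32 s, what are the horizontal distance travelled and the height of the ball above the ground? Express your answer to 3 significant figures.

x = 24.0 m, y = 18.3 m

v_x = 9.92 cos 56.0° = 5.547 m/s; v_y0 = 9.92 sin 56.0° = 8.224 m/s.
x = v_x t = 5.547 × 4.32 = 24.0 m.
y = 74.2 + v_y0 t − ½ g t² = 18.3 m.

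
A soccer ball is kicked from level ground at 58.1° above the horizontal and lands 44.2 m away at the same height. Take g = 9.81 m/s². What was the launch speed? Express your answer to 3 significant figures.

22.0 m/s

On level ground, R = v₀² sin(2θ) / g, so v₀ = √(R g / sin 2θ).
sin(2 × 58.1°) = 0.8973.
v₀ = √(44.2 × 9.81 / 0.8973) = √483.2 = 22.0 m/s.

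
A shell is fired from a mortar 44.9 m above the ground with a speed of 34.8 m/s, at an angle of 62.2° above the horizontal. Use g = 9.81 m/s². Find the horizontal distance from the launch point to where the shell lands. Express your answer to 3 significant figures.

122 m

Components: v_x = 34.8 cos 62.2° = 16.23 m/s, v_y = 34.8 sin 62.2° = 30.78 m/s.
Vertical: 0 = 44.9 + 30.78 t − ½(9.81) t² ⇒ 4.905 t² − 30.78 t − 44.9 = 0.
t = [30.78 + √(947.4 + 880.9)] / 9.810 = 7.496 s.
Horizontal: R = v_x · t = 16.23 × 7.496 = 122 m.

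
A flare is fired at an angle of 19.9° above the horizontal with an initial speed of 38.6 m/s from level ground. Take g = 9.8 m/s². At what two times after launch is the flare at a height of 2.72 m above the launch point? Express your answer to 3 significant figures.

v_y0 = 38.6 sin 19.9° = 13.14 m/s.
Set y = v_y0 t − ½ g t² = 2.72: 4.900 t² − 13.14 t + 2.72 = 0.
t = [13.14 ± √(172.7 − 53.31)] / 9.8 = (13.14 ± 10.93) / 9.8, giving t = 0.226 s or t = 2.46 s.
So the flare is at 2.72 m at t = 0.226 s (rising) and t = 2.46 s (falling).

0.226 s and 2.46 s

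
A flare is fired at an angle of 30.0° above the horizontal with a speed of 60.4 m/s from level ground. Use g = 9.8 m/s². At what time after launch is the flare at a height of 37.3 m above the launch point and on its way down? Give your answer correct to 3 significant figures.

4.45 s

v_y0 = 60.4 sin 30.0° = 30.20 m/s.
Set y = v_y0 t − ½ g t² = 37.3: 4.900 t² − 30.20 t + 37.3 = 0.
t = [30.20 ± √(912.0 − 731.1)] / 9.8 = (30.20 ± 13.45) / 9.8, giving t = 1.71 s or t = 4.45 s.
On the way down corresponds to the larger root: t = 4.45 s.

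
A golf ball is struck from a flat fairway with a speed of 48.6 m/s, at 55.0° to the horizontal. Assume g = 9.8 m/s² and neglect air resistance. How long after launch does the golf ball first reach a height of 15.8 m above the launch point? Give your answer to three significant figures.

v_y0 = 48.6 sin 55.0° = 39.81 m/s.
Set y = v_y0 t − ½ g t² = 15.8: 4.900 t² − 39.81 t + 15.8 = 0.
t = [39.81 ± √(1585 − 309.7)] / 9.8 = (39.81 ± 35.71) / 9.8, giving t = 0.418 s or t = 7.71 s.
The golf ball is on the way up at the first time, so t = 0.418 s.

0.418 s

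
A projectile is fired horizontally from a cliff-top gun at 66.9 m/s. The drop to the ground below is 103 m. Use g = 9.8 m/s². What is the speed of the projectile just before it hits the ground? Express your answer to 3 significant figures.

80.6 m/s

Fall time: t = √(2 × 103 / 9.8) = 4.585 s.
At impact: v_x = 66.9 m/s (unchanged), v_y = g t = 9.8 × 4.585 = 44.93 m/s.
Speed = √(v_x² + v_y²) = √(4476 + 2019) = 80.6 m/s.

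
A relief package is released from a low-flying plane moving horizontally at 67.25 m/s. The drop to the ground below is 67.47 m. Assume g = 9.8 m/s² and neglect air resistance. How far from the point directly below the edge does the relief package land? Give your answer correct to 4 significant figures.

Initial vertical velocity is zero, so the fall time comes from h = ½ g t²: t = √(2 × 67.47 / 9.8) = 3.7107 s.
Horizontal motion is uniform at 67.25 m/s, so x = 67.25 × 3.7107 = 249.5 m.

249.5 m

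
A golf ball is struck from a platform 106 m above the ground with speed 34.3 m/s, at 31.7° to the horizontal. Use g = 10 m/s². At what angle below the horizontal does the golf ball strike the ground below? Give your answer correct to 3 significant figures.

59.5°

v_x = 34.3 cos 31.7° = 29.18 m/s.
At impact |v_y| = √(v_y0² + 2 g h) = √(18.02² + 2×10×106) = 49.44 m/s.
Angle below horizontal = arctan(|v_y| / v_x) = arctan(49.44 / 29.18) = 59.5°.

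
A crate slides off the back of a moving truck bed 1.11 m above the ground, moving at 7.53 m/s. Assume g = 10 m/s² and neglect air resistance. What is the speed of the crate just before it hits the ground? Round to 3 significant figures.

Fall time: t = √(2 × 1.11 / 10) = 0.4712 s.
At impact: v_x = 7.53 m/s (unchanged), v_y = g t = 10 × 0.4712 = 4.712 m/s.
Speed = √(v_x² + v_y²) = √(56.70 + 22.20) = 8.88 m/s.

8.88 m/s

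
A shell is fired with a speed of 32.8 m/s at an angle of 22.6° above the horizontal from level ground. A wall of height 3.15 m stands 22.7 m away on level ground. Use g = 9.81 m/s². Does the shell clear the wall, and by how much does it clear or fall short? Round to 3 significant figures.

Yes — it clears the wall by 3.54 m.

v_x = 32.8 cos 22.6° = 30.28 m/s; v_y0 = 32.8 sin 22.6° = 12.60 m/s.
Time to reach the wall: t = 22.7 / 30.28 = 0.7497 s.
Height at that point: y = 12.60×0.7497 − 4.905×0.7497² = 6.689 m.
That is 6.689 − 3.15 = 3.54 m above the top of the wall, so the shell clears it.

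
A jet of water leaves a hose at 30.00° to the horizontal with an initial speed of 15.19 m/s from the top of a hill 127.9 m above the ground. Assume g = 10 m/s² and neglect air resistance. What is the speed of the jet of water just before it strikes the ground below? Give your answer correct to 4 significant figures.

v_x = 15.19 cos 30.00° = 13.155 m/s is unchanged throughout.
For the vertical component, v_y² = v_y0² + 2 g h = (7.5950)² + 2×10×127.9 = 2615.7, so |v_y| = 51.144 m/s.
Impact speed = √(v_x² + v_y²) = √(173.05 + 2615.7) = 52.81 m/s.

52.81 m/s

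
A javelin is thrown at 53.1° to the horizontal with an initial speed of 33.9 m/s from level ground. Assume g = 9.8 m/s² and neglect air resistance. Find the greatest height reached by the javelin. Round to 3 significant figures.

37.5 m

Vertical component of launch velocity: v_y = 33.9 sin 53.1° = 27.11 m/s.
At the highest point the vertical velocity is zero, so v_y² = 2 g h_max.
h_max = (27.11)² / (2 × 9.8) = 735.0 / 19.60 = 37.5 m.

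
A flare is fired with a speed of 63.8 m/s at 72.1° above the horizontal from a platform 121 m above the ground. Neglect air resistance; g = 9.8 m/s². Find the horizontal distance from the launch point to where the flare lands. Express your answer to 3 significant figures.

Components: v_x = 63.8 cos 72.1° = 19.61 m/s, v_y = 63.8 sin 72.1° = 60.71 m/s.
Vertical: 0 = 121 + 60.71 t − ½(9.8) t² ⇒ 4.900 t² − 60.71 t − 121 = 0.
t = [60.71 + √(3686 + 2372)] / 9.800 = 14.14 s.
Horizontal: R = v_x · t = 19.61 × 14.14 = 277 m.

277 m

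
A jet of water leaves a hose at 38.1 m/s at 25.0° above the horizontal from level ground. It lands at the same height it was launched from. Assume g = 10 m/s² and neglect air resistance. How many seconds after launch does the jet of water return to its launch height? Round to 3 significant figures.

Vertical component: v_y = 38.1 sin 25.0° = 16.10 m/s.
For a projectile landing at launch height, time of flight is t = 2 v_y / g = 2 × 16.10 / 10 = 3.22 s.

3.22 s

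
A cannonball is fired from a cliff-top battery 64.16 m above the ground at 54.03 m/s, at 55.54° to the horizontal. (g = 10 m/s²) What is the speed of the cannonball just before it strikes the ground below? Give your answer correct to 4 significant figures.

64.83 m/s

v_x = 54.03 cos 55.54° = 30.572 m/s is unchanged throughout.
For the vertical component, v_y² = v_y0² + 2 g h = (44.549)² + 2×10×64.16 = 3267.8, so |v_y| = 57.165 m/s.
Impact speed = √(v_x² + v_y²) = √(934.65 + 3267.8) = 64.83 m/s.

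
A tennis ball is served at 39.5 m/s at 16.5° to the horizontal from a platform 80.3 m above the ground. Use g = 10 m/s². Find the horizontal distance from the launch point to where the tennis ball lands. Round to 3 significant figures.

200 m

Components: v_x = 39.5 cos 16.5° = 37.87 m/s, v_y = 39.5 sin 16.5° = 11.22 m/s.
Vertical: 0 = 80.3 + 11.22 t − ½(10) t² ⇒ 5.000 t² − 11.22 t − 80.3 = 0.
t = [11.22 + √(125.9 + 1606)] / 10.00 = 5.284 s.
Horizontal: R = v_x · t = 37.87 × 5.284 = 200 m.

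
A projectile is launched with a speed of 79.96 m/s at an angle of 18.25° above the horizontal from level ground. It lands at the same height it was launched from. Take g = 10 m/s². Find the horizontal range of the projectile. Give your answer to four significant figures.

Components: v_x = 79.96 cos 18.25° = 75.938 m/s, v_y = 79.96 sin 18.25° = 25.041 m/s.
Time of flight (same landing height): t = 2 v_y / g = 2 × 25.041 / 10 = 5.0082 s.
Range: R = v_x · t = 75.938 × 5.0082 = 380.3 m.

380.3 m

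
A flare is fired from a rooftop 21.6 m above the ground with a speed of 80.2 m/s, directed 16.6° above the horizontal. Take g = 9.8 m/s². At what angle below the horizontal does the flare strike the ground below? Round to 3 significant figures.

v_x = 80.2 cos 16.6° = 76.86 m/s.
At impact |v_y| = √(v_y0² + 2 g h) = √(22.91² + 2×9.8×21.6) = 30.79 m/s.
Angle below horizontal = arctan(|v_y| / v_x) = arctan(30.79 / 76.86) = 21.8°.

21.8°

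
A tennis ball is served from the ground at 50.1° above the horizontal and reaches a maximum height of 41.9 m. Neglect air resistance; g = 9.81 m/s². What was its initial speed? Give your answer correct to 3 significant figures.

37.4 m/s

At maximum height v_y = 0, so (v₀ sin θ)² = 2 g H.
v₀ sin 50.1° = √(2 × 9.81 × 41.9) = 28.67 m/s.
v₀ = 28.67 / sin 50.1° = 28.67 / 0.7672 = 37.4 m/s.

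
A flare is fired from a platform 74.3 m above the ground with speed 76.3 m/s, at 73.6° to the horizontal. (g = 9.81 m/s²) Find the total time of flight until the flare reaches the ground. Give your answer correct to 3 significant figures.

15.9 s

Vertical component: v_y = 76.3 sin 73.6° = 73.20 m/s.
Taking up as positive with launch at y = 74.3 m, landing at y = 0: 0 = 74.3 + 73.20 t − ½(9.81) t².
Solving 4.905 t² − 73.20 t − 74.3 = 0 gives t = [73.20 + √(73.20² + 4·4.905·74.3)] / 9.810 = 15.9 s.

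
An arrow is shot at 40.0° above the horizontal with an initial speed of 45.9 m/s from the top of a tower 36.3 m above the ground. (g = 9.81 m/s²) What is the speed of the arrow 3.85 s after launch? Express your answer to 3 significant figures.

36.1 m/s

v_x = 45.9 cos 40.0° = 35.16 m/s (constant).
v_y(t) = 45.9 sin 40.0° − g t = 29.50 − 9.81 × 3.85 = -8.269 m/s.
Speed = √(v_x² + v_y²) = √(1236 + 68.38) = 36.1 m/s.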